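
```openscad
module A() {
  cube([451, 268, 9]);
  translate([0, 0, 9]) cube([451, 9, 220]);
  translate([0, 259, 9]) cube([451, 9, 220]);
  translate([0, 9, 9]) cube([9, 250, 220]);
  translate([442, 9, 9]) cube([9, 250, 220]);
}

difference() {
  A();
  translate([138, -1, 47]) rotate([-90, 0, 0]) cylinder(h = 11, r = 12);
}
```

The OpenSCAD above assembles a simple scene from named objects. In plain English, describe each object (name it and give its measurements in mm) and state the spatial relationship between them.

A is an open storage box with external size 451×268×229 mm and wall thickness 9 mm (the base is also 9 mm thick). The base covers the whole footprint; the four walls stand on the base, with the y-facing walls full-width and the x-facing walls fitting between their inner faces.

The open box has a circular hole of radius 12 mm through its front wall, centred at (x = 138, z = 47).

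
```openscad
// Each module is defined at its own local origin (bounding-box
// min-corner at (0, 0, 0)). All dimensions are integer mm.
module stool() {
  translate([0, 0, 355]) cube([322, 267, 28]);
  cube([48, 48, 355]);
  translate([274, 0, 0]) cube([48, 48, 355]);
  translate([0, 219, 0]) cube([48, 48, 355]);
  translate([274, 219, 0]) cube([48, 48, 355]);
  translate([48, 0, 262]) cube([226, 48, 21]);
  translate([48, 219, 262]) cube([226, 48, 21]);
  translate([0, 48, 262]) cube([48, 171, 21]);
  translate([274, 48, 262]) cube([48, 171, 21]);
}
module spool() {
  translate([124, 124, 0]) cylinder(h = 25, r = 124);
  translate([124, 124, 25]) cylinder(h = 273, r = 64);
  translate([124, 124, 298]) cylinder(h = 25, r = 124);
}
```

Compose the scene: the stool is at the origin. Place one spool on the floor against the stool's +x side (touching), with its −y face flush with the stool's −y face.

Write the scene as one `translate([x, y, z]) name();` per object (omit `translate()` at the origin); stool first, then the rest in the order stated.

stool();
translate([322, 0, 0]) spool();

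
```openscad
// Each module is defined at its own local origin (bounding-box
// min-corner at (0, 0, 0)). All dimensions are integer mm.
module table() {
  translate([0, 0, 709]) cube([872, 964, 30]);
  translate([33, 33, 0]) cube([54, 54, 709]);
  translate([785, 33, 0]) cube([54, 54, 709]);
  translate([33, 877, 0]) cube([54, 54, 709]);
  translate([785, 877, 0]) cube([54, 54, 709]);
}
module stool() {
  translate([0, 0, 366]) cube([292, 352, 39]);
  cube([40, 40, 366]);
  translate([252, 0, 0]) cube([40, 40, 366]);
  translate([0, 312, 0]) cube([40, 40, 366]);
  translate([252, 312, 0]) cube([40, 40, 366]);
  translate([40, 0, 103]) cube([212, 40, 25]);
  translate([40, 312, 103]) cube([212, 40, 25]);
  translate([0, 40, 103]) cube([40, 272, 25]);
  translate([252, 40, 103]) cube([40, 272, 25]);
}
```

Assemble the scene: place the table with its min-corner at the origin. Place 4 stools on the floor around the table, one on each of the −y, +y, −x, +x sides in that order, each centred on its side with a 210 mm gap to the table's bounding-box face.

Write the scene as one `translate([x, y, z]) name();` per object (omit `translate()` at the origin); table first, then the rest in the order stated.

table();
translate([290, -562, 0]) stool();
translate([290, 1174, 0]) stool();
translate([-502, 306, 0]) stool();
translate([1082, 306, 0]) stool();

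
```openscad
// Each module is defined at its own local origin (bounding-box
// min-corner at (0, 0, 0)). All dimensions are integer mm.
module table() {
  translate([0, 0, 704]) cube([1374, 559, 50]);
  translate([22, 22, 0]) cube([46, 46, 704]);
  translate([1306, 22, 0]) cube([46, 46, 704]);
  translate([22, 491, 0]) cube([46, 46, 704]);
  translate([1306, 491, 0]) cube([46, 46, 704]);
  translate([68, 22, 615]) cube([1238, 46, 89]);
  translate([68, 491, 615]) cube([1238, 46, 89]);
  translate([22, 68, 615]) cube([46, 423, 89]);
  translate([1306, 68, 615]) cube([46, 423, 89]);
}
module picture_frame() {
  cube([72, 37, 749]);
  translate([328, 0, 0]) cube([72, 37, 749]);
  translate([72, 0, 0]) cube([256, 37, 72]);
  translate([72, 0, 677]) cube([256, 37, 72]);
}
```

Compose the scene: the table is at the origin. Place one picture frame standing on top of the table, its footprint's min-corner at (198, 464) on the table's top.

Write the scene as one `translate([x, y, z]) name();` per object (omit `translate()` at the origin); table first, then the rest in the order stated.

table();
translate([198, 464, 754]) picture_frame();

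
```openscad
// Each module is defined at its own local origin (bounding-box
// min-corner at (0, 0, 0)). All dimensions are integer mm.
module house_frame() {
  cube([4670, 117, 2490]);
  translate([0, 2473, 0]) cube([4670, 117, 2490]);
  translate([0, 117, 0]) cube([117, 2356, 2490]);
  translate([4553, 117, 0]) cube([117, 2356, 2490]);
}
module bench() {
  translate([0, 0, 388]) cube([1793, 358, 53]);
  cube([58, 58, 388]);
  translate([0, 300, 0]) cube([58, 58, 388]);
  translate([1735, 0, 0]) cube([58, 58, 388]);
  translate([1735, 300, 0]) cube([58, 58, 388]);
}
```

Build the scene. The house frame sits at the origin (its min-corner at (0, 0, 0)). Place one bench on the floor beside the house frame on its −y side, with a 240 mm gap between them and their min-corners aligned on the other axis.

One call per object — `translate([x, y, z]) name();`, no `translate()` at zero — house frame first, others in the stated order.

house_frame();
translate([0, -598, 0]) bench();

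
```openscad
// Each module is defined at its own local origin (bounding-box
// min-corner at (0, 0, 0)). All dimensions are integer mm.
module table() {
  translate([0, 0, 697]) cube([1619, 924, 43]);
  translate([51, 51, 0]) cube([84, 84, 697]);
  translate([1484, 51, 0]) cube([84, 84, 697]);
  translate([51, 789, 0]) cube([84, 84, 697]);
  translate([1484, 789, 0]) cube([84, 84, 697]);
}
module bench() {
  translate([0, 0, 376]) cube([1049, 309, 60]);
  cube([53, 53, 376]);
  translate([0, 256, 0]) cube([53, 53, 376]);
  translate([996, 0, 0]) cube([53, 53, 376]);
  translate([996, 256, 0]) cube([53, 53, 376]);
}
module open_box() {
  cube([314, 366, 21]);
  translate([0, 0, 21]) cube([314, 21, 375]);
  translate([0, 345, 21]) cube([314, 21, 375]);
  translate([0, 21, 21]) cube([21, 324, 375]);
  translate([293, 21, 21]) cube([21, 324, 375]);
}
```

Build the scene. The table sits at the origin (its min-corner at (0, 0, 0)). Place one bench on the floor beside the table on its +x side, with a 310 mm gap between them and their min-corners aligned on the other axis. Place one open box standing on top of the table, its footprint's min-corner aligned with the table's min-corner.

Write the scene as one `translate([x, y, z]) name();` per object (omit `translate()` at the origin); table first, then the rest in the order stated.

table();
translate([1929, 0, 0]) bench();
translate([0, 0, 740]) open_box();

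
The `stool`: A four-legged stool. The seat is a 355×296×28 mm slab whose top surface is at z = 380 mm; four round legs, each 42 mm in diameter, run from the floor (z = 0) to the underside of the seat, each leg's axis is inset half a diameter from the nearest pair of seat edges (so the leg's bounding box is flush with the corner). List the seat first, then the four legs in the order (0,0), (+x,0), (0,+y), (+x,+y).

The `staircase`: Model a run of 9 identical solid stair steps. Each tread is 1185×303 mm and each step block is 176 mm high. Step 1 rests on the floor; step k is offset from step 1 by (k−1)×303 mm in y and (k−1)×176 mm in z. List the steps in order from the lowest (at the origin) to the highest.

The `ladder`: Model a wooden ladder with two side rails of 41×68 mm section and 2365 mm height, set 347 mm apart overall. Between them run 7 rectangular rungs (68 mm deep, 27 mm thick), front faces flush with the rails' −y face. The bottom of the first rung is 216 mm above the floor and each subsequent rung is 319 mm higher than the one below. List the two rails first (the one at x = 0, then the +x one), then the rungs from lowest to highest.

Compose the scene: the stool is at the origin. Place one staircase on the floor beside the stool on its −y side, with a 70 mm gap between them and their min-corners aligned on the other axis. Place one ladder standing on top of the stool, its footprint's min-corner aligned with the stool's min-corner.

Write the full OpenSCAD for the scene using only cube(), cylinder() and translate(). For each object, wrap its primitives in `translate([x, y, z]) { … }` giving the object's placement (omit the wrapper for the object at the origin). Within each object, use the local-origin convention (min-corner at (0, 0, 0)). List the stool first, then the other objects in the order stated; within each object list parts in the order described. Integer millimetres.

translate([0, 0, 352]) cube([355, 296, 28]);
translate([21, 21, 0]) cylinder(h = 352, r = 21);
translate([334, 21, 0]) cylinder(h = 352, r = 21);
translate([21, 275, 0]) cylinder(h = 352, r = 21);
translate([334, 275, 0]) cylinder(h = 352, r = 21);
translate([0, -2797, 0]) {
  cube([1185, 303, 176]);
  translate([0, 303, 176]) cube([1185, 303, 176]);
  translate([0, 606, 352]) cube([1185, 303, 176]);
  translate([0, 909, 528]) cube([1185, 303, 176]);
  translate([0, 1212, 704]) cube([1185, 303, 176]);
  translate([0, 1515, 880]) cube([1185, 303, 176]);
  translate([0, 1818, 1056]) cube([1185, 303, 176]);
  translate([0, 2121, 1232]) cube([1185, 303, 176]);
  translate([0, 2424, 1408]) cube([1185, 303, 176]);
}
translate([0, 0, 380]) {
  cube([41, 68, 2365]);
  translate([306, 0, 0]) cube([41, 68, 2365]);
  translate([41, 0, 216]) cube([265, 68, 27]);
  translate([41, 0, 535]) cube([265, 68, 27]);
  translate([41, 0, 854]) cube([265, 68, 27]);
  translate([41, 0, 1173]) cube([265, 68, 27]);
  translate([41, 0, 1492]) cube([265, 68, 27]);
  translate([41, 0, 1811]) cube([265, 68, 27]);
  translate([41, 0, 2130]) cube([265, 68, 27]);
}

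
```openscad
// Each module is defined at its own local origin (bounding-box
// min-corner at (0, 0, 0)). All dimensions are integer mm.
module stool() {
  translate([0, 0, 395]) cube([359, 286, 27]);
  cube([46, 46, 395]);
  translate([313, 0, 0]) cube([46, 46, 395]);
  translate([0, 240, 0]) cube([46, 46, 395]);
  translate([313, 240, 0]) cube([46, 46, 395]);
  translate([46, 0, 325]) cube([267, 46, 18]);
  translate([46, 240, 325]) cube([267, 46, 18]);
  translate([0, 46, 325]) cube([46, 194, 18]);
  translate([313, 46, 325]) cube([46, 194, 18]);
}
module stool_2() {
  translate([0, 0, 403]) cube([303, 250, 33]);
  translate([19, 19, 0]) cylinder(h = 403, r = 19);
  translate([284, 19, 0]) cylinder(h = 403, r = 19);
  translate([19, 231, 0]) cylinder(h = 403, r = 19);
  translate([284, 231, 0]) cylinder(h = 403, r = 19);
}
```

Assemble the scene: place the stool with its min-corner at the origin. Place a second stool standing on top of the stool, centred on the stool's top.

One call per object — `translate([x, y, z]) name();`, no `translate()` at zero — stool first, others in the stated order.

stool();
translate([28, 18, 422]) stool_2();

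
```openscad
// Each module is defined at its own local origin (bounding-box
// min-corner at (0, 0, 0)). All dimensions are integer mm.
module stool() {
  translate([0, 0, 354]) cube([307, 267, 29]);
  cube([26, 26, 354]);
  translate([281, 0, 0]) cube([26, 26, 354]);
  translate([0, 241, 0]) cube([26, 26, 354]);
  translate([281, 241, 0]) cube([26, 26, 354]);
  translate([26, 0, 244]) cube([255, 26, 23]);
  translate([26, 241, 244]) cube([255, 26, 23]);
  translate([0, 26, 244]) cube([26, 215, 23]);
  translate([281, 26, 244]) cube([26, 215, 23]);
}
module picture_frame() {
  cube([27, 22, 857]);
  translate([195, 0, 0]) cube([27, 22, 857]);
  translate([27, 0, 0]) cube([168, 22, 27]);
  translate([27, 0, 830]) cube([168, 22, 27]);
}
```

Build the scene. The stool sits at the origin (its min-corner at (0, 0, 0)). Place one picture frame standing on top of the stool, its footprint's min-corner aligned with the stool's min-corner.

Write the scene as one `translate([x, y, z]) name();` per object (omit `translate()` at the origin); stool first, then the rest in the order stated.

stool();
translate([0, 0, 383]) picture_frame();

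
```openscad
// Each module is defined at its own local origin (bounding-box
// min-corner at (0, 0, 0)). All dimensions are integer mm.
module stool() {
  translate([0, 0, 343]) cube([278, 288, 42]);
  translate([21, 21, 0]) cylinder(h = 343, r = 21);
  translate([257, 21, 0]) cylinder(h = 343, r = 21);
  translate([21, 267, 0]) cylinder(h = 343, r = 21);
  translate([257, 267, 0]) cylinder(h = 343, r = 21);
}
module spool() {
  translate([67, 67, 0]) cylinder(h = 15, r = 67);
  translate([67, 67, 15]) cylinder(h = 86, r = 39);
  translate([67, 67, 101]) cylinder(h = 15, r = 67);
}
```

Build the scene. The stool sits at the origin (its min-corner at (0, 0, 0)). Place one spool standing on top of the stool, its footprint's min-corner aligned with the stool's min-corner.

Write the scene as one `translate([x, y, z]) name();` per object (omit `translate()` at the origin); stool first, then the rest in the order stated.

stool();
translate([0, 0, 385]) spool();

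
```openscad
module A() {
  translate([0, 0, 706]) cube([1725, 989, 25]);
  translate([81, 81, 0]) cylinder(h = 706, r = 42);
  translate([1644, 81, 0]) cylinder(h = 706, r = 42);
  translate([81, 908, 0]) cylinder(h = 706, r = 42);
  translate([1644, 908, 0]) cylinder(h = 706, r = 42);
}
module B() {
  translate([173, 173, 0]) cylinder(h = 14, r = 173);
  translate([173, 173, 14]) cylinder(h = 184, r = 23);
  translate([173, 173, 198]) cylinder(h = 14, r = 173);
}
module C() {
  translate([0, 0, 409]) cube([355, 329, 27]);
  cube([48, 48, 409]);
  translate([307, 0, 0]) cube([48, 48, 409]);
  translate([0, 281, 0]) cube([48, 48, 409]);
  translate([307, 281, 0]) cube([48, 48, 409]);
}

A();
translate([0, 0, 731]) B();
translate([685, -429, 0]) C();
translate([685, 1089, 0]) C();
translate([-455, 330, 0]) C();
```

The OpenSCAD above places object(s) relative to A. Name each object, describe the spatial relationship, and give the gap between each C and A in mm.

A is a table. B is a spool. C is a stool. The spool is on top of the table. Three stools sit around the table at the −y, +y, −x sides. The gap between each stool and the table is 100 mm.

Each stool's nearest face is 100 mm from the table's bounding box.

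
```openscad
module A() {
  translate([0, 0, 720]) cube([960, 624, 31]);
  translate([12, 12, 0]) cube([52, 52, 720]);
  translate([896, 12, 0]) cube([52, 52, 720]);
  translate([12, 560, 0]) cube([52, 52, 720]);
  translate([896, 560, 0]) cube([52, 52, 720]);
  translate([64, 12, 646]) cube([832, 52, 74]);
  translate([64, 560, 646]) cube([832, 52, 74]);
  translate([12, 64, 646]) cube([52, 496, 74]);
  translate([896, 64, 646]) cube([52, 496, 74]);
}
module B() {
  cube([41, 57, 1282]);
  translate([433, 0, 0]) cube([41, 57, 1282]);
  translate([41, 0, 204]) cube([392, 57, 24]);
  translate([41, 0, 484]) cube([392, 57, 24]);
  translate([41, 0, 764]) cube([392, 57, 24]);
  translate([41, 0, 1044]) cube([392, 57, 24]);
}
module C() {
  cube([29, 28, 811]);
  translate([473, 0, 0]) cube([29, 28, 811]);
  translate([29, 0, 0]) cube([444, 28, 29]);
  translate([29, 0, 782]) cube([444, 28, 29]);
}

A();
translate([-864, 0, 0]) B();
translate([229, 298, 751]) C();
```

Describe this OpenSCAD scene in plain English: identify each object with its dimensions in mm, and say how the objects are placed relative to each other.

A is a rectangular dining table. The top is 960×624×31 mm with its upper surface at z = 751 mm. It stands on four 52×52 mm square legs, each inset 12 mm from the nearest pair of top edges, running from the floor to the underside of the top. Four apron rails, 52 mm thick and 74 mm tall, run between adjacent legs with their top edges flush with the underside of the top and their outer faces flush with the legs' outer faces.

B is a wooden ladder with two side rails of 41×57 mm section and 1282 mm height, set 474 mm apart overall. Between them run 4 rectangular rungs (57 mm deep, 24 mm thick), front faces flush with the rails' −y face. The bottom of the first rung is 204 mm above the floor and each subsequent rung is 280 mm higher than the one below.

C is a rectangular picture frame lying in the x–z plane (depth along y). The opening is 444 mm wide (x) by 753 mm tall (z), surrounded by a border 29 mm wide on all four sides. The frame is 28 mm deep and is made of two full-height vertical stiles with two horizontal rails fitted between them.

The ladder is on the floor beside the table on its −x side. The picture frame is on top of the table, centred.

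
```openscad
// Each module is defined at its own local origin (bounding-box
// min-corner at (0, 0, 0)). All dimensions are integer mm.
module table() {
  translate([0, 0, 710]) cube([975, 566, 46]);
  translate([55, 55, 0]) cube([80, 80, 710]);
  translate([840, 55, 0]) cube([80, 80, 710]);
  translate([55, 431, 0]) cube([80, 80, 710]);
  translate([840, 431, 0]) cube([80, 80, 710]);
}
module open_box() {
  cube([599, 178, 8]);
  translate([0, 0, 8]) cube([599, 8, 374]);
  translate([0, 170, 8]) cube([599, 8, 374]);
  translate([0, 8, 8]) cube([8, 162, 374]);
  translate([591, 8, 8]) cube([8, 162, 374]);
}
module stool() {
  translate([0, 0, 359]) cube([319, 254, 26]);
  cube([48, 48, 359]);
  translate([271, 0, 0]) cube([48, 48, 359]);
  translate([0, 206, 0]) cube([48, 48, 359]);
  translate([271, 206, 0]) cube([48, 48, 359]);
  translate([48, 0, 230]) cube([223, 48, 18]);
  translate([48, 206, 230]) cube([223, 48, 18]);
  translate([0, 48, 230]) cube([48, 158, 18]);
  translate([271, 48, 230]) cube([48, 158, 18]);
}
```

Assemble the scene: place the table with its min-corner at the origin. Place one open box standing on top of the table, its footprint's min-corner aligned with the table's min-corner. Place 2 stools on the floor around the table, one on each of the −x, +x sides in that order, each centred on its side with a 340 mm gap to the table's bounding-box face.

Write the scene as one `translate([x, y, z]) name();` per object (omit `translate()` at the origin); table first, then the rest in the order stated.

table();
translate([0, 0, 756]) open_box();
translate([-659, 156, 0]) stool();
translate([1315, 156, 0]) stool();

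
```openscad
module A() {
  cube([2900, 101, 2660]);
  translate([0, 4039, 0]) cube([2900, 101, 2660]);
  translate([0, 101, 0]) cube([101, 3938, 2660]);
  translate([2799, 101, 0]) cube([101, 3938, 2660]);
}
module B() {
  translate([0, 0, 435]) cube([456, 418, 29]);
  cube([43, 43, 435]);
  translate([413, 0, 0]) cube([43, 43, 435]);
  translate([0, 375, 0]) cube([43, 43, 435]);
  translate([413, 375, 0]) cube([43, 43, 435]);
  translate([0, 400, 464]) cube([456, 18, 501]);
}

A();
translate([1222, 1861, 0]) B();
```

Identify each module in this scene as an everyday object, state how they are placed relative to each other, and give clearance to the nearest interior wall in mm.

Clearances: x = 1121, y = 1760; minimum 1121 mm.

A is a house frame. B is a chair. The chair sits inside the house frame, centred. The clearance to the nearest interior wall is 1121 mm.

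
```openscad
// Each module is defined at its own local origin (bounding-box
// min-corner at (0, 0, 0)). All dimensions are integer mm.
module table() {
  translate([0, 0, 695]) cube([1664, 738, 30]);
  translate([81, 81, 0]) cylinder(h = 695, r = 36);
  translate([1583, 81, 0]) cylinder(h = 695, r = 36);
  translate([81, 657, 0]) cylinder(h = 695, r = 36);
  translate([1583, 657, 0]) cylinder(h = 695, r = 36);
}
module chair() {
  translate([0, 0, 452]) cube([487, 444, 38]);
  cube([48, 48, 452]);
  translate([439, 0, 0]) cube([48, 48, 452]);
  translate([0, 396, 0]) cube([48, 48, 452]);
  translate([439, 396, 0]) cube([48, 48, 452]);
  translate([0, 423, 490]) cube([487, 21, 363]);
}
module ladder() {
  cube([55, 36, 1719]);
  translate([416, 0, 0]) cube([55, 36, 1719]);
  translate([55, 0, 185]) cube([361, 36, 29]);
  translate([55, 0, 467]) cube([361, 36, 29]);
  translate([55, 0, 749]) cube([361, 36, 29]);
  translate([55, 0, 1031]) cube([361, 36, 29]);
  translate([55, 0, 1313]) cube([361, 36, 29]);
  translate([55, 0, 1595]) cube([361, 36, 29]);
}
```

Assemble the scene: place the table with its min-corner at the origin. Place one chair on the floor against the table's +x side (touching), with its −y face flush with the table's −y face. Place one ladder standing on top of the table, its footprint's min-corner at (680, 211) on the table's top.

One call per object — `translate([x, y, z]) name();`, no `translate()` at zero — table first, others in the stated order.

table();
translate([1664, 0, 0]) chair();
translate([680, 211, 725]) ladder();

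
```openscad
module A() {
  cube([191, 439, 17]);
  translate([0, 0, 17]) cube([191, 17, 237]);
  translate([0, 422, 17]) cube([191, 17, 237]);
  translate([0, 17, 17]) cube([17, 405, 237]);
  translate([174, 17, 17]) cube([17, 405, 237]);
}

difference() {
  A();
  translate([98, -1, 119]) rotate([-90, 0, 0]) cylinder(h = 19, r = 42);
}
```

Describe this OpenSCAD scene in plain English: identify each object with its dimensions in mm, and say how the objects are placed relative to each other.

A is an open-topped rectangular box: outside dimensions 191×439×254 mm, with a uniform wall and base thickness of 17 mm. The base is a full 191×439 slab on the floor; four walls sit on top of the base. The front and back walls (the −y and +y sides) span the full width; the two side walls fit between them.

The open box has a circular hole of radius 42 mm through its front wall, centred at (x = 98, z = 119).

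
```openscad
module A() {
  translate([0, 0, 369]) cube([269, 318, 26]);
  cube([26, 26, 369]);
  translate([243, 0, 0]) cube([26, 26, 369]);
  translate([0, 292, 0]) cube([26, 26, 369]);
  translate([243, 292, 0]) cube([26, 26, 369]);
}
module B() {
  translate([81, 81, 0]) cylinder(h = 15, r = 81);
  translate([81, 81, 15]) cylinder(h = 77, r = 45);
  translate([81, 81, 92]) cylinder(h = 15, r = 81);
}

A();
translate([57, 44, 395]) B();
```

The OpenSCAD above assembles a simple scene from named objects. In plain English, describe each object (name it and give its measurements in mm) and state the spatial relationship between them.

A is a simple wooden stool: a rectangular seat 269 mm (x) by 318 mm (y), 26 mm thick, top face at z = 395 mm, on four square legs, each 26×26 mm in cross-section. The legs rest on z = 0, each flush with a corner of the seat.

B is a spool: two coaxial disc flanges of radius 81 mm and thickness 15 mm, joined by a core cylinder of radius 45 mm and height 77 mm. The lower flange rests on z = 0 and the three cylinders share a vertical axis.

The spool is on top of the stool.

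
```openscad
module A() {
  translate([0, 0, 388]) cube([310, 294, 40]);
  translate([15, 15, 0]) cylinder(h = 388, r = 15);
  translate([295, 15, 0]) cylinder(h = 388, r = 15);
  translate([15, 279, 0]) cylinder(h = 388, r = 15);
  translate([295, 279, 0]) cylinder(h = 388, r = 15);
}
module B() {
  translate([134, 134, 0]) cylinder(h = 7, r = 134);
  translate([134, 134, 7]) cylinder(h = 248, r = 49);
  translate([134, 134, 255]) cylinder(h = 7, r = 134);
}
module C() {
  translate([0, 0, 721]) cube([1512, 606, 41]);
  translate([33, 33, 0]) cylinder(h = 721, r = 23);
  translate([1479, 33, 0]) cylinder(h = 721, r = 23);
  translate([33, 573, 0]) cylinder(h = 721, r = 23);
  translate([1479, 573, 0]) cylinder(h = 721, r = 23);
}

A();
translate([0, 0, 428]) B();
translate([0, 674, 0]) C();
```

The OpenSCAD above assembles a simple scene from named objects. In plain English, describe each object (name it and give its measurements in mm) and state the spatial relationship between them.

A is a simple wooden stool: a rectangular seat 310 mm (x) by 294 mm (y), 40 mm thick, top face at z = 428 mm, on four round legs, each 30 mm in diameter. The legs rest on z = 0, each leg's axis is inset half a diameter from the nearest pair of seat edges (so the leg's bounding box is flush with the corner).

B is a spool: two coaxial disc flanges of radius 134 mm and thickness 7 mm, joined by a core cylinder of radius 49 mm and height 248 mm. The lower flange rests on z = 0 and the three cylinders share a vertical axis.

C is a rectangular dining table. The top is 1512×606×41 mm with its upper surface at z = 762 mm. It stands on four round legs of 46 mm diameter, each leg's bounding box inset 10 mm from the nearest pair of top edges, running from the floor to the underside of the top.

The spool is on top of the stool. The table is on the floor beside the stool on its +y side.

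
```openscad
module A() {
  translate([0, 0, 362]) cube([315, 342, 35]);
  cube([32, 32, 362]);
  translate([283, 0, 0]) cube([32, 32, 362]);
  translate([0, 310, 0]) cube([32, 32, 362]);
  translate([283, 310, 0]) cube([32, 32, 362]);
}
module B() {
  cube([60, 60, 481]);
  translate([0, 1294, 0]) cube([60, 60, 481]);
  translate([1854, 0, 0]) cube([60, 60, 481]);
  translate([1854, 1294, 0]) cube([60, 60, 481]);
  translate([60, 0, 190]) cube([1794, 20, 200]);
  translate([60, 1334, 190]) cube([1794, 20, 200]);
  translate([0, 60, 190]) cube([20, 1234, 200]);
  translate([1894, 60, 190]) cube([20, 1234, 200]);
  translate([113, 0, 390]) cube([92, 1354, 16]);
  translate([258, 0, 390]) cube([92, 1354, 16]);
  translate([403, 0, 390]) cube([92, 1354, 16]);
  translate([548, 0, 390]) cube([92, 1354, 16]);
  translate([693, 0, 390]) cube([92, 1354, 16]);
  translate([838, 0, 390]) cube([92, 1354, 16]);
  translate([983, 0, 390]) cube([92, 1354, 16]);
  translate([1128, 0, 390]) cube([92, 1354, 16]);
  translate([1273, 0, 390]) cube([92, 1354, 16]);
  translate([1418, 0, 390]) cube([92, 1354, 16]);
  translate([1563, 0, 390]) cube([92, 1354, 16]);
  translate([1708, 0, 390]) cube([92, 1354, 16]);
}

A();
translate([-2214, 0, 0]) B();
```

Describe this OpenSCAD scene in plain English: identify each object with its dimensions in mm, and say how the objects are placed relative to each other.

A is a four-legged stool. The seat is 315×342 mm, 35 mm thick, top at z = 397 mm. It stands on four square legs, each 32×32 mm in cross-section, from z = 0 to the seat underside, each flush with a corner of the seat.

B is a bed frame 1914 mm long (x) by 1354 mm wide (y). Four 60×60 mm corner posts, 481 mm tall, at the corners of the footprint. Four rails of 20 mm thickness and 200 mm height run between adjacent posts with their undersides at z = 190 mm, their outer faces flush with the outside of the frame (the two x-running rails run between the posts' inner faces; the two y-running rails run between the posts' inner faces). 12 slats, each 92 mm wide (x) and 16 mm thick, lie across the top of the two x-running rails, running the full 1354 mm width of the frame in y; the slats are evenly spaced along x between the inner faces of the end posts with equal gaps (rounded down to the nearest mm) at the −x end and between each pair — any rounding remainder accumulates at the +x end.

The bed frame is on the floor beside the stool on its −x side.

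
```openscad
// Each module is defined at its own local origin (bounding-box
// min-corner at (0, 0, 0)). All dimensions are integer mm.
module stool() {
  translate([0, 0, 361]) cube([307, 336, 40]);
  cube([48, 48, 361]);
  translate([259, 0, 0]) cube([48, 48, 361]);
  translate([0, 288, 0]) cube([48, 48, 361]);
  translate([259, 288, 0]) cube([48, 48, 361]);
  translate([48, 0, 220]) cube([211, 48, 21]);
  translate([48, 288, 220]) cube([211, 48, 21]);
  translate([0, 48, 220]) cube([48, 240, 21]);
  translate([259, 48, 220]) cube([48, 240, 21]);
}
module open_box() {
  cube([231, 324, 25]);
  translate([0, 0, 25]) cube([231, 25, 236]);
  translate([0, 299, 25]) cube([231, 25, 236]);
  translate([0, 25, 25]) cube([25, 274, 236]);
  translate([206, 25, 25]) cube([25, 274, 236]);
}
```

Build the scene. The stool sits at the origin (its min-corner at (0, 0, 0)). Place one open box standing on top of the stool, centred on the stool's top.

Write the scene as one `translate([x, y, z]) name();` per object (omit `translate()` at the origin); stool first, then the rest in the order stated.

stool();
translate([38, 6, 401]) open_box();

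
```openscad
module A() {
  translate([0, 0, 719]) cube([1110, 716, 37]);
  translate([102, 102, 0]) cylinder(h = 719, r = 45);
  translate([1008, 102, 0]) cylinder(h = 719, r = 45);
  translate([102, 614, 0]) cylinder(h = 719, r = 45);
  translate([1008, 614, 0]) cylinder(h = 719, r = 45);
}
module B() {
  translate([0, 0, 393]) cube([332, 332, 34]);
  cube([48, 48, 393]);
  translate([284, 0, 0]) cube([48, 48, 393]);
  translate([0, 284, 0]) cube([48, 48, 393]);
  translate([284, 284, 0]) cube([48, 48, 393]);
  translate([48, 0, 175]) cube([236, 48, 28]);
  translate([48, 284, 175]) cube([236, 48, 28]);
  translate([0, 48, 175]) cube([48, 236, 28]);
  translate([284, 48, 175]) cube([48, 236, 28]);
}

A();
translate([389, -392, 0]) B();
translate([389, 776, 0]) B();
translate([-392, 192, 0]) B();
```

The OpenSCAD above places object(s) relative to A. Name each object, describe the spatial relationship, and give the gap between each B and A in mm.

A is a table. B is a stool. Three stools sit around the table at the −y, +y, −x sides. The gap between each stool and the table is 60 mm.

Each stool's nearest face is 60 mm from the table's bounding box.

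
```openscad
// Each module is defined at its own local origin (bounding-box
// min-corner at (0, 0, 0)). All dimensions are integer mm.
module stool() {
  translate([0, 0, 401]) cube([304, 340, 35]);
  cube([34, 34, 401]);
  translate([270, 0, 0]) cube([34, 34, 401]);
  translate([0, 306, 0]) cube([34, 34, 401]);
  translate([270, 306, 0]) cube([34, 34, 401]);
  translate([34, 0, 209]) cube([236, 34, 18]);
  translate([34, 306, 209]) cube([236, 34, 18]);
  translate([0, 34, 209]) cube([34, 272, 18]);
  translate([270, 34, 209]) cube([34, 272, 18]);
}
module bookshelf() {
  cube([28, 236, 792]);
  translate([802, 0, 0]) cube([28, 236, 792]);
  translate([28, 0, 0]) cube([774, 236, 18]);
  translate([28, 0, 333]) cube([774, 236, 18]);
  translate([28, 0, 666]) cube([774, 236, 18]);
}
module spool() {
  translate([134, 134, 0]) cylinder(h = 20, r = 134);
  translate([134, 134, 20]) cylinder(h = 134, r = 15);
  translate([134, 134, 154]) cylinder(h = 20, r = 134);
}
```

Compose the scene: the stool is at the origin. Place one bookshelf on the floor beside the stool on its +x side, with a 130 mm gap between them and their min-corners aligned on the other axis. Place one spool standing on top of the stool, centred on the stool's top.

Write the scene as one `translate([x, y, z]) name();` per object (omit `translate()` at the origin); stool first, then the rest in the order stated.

stool();
translate([434, 0, 0]) bookshelf();
translate([18, 36, 436]) spool();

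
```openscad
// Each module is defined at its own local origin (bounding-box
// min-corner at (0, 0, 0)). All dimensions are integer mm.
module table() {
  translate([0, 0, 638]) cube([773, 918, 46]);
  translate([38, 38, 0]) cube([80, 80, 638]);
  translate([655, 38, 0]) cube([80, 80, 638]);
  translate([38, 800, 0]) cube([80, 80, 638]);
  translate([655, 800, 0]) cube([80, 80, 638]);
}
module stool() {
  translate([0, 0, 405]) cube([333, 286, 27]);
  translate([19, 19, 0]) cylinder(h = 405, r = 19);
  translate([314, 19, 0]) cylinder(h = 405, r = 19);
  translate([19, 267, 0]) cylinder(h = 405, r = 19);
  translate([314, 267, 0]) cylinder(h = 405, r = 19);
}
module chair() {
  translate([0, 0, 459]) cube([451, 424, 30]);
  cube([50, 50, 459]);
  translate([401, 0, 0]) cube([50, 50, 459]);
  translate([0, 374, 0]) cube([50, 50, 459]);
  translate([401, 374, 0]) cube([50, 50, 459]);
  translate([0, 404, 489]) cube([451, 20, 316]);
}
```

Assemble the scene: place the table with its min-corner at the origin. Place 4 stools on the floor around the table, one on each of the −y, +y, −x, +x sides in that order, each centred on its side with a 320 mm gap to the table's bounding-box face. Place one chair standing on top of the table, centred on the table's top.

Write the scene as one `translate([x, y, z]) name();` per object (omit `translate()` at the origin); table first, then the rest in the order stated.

table();
translate([220, -606, 0]) stool();
translate([220, 1238, 0]) stool();
translate([-653, 316, 0]) stool();
translate([1093, 316, 0]) stool();
translate([161, 247, 684]) chair();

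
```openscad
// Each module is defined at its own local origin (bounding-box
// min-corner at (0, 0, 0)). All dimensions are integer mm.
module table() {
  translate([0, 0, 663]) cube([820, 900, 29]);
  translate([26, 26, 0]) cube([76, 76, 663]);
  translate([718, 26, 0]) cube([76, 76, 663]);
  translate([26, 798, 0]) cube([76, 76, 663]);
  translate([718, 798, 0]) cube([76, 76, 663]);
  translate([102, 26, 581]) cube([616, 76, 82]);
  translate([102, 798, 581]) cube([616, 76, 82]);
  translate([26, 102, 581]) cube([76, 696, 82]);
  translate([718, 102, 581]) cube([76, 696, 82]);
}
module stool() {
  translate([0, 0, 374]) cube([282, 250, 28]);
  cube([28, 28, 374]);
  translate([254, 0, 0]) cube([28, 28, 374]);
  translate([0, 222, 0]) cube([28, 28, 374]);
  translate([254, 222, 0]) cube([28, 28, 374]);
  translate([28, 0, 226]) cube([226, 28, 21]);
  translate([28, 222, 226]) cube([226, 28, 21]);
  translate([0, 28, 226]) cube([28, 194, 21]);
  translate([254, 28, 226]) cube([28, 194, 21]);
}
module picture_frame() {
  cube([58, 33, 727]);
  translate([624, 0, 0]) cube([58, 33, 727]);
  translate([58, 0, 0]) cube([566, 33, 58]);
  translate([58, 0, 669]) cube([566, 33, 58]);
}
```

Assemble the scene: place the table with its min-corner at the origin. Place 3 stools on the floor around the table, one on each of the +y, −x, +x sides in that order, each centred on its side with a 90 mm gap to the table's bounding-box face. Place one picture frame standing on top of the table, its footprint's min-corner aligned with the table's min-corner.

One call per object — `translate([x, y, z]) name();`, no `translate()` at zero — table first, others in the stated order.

table();
translate([269, 990, 0]) stool();
translate([-372, 325, 0]) stool();
translate([910, 325, 0]) stool();
translate([0, 0, 692]) picture_frame();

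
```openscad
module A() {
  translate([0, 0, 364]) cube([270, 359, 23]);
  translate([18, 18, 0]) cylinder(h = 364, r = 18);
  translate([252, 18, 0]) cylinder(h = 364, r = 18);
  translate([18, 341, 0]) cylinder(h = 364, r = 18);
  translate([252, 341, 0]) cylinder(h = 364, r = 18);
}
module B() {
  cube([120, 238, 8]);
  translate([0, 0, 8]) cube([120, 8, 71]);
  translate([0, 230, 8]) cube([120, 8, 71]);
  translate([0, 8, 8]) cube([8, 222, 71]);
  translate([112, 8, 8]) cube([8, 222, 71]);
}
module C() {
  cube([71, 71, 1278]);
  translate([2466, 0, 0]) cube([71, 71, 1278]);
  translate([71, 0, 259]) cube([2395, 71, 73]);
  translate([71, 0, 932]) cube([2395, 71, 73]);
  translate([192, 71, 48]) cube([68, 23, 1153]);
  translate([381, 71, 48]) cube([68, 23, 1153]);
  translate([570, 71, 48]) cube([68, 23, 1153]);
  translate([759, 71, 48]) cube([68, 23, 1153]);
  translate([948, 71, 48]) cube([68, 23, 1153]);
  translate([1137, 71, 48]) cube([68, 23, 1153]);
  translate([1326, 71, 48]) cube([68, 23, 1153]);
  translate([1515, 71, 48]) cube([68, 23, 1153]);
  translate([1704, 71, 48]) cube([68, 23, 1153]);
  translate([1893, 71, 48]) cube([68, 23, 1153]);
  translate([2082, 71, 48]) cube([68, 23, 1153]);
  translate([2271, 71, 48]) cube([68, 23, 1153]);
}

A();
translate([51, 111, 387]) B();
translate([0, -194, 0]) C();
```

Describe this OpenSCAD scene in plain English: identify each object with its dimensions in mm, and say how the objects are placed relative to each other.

A is a simple wooden stool: a rectangular seat 270 mm (x) by 359 mm (y), 23 mm thick, top face at z = 387 mm, on four round legs, each 36 mm in diameter. The legs rest on z = 0, each leg's axis is inset half a diameter from the nearest pair of seat edges (so the leg's bounding box is flush with the corner).

B is an open-topped rectangular box: outside dimensions 120×238×79 mm, with a uniform wall and base thickness of 8 mm. The base is a full 120×238 slab on the floor; four walls sit on top of the base. The front and back walls (the −y and +y sides) span the full width; the two side walls fit between them.

C is a fence section. Two 71×71 mm posts, 1278 mm tall, stand on the floor with a clear span of 2395 mm between their inner faces. Two horizontal rails of 71×73 mm section span the gap between the posts with their undersides at z = 259 mm and z = 932 mm, flush with the posts' −y face. 12 pickets, each 68 mm wide, 23 mm thick and 1153 mm tall, are fixed to the +y face of the rails with their bottoms at z = 48 mm, evenly spaced across the span with equal gaps (rounded down to the nearest mm) at the −x end and between each pair — any rounding remainder accumulates at the +x end.

The open box is on top of the stool. The fence section is on the floor beside the stool on its −y side.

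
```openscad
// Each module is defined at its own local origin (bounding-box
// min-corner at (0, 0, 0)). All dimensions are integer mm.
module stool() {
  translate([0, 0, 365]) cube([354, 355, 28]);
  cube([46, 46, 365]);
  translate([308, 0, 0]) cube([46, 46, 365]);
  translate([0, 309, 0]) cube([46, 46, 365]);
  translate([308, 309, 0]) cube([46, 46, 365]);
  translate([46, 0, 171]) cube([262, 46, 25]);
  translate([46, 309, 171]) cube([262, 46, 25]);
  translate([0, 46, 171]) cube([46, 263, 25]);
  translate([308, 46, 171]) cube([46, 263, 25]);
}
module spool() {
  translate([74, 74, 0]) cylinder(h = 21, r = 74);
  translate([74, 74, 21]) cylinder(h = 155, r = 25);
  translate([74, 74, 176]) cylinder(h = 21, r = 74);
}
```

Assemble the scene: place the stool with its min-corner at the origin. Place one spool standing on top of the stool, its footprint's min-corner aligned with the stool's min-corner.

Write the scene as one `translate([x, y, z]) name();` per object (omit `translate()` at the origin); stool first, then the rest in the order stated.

stool();
translate([0, 0, 393]) spool();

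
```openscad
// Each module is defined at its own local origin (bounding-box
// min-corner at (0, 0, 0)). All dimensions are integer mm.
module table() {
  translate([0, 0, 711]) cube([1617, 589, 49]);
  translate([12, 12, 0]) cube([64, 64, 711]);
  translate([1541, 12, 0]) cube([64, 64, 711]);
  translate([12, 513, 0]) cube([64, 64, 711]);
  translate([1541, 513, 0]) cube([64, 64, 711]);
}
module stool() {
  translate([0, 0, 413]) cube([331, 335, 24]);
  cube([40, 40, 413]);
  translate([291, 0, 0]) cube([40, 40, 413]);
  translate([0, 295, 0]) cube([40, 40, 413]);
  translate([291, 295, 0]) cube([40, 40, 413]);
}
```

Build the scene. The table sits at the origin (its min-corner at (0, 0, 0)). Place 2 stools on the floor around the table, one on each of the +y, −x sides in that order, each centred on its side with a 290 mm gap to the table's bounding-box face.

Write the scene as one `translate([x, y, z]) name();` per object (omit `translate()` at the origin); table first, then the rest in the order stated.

table();
translate([643, 879, 0]) stool();
translate([-621, 127, 0]) stool();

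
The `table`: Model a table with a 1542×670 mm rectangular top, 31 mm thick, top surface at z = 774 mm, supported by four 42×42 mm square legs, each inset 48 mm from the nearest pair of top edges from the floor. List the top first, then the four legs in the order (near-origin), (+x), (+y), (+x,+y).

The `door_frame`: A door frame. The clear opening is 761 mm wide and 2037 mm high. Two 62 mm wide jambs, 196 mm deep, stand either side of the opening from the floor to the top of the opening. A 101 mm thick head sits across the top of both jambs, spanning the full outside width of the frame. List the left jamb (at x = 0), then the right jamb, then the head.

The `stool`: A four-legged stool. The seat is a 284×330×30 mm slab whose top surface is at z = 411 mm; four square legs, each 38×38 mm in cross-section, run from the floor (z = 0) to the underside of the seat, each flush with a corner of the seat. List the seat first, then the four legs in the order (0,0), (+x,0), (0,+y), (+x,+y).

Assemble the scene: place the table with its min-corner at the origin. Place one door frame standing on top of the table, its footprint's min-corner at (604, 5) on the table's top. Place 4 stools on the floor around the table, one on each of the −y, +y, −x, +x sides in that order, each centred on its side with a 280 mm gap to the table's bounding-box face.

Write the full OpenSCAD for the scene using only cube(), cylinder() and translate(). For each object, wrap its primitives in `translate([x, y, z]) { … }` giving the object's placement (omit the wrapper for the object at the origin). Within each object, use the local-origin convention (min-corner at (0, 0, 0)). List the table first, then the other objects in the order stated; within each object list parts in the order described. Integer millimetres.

translate([0, 0, 743]) cube([1542, 670, 31]);
translate([48, 48, 0]) cube([42, 42, 743]);
translate([1452, 48, 0]) cube([42, 42, 743]);
translate([48, 580, 0]) cube([42, 42, 743]);
translate([1452, 580, 0]) cube([42, 42, 743]);
translate([604, 5, 774]) {
  cube([62, 196, 2037]);
  translate([823, 0, 0]) cube([62, 196, 2037]);
  translate([0, 0, 2037]) cube([885, 196, 101]);
}
translate([629, -610, 0]) {
  translate([0, 0, 381]) cube([284, 330, 30]);
  cube([38, 38, 381]);
  translate([246, 0, 0]) cube([38, 38, 381]);
  translate([0, 292, 0]) cube([38, 38, 381]);
  translate([246, 292, 0]) cube([38, 38, 381]);
}
translate([629, 950, 0]) {
  translate([0, 0, 381]) cube([284, 330, 30]);
  cube([38, 38, 381]);
  translate([246, 0, 0]) cube([38, 38, 381]);
  translate([0, 292, 0]) cube([38, 38, 381]);
  translate([246, 292, 0]) cube([38, 38, 381]);
}
translate([-564, 170, 0]) {
  translate([0, 0, 381]) cube([284, 330, 30]);
  cube([38, 38, 381]);
  translate([246, 0, 0]) cube([38, 38, 381]);
  translate([0, 292, 0]) cube([38, 38, 381]);
  translate([246, 292, 0]) cube([38, 38, 381]);
}
translate([1822, 170, 0]) {
  translate([0, 0, 381]) cube([284, 330, 30]);
  cube([38, 38, 381]);
  translate([246, 0, 0]) cube([38, 38, 381]);
  translate([0, 292, 0]) cube([38, 38, 381]);
  translate([246, 292, 0]) cube([38, 38, 381]);
}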